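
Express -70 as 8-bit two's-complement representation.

10111010

|-70| = 70 = 01000110 in 8 bits.
Invert the bits: 10111001. Add 1: 10111010.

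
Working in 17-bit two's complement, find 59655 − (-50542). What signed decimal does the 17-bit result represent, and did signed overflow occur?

-20875; overflow

59655 → 01110100100000111
-50542 → 10011101010010010
Subtract via negate-and-add: invert 10011101010010010 + 1 = 01100010101101110 (i.e. 50542).
  01110100100000111
+ 01100010101101110
= 11010111001110101
Result 11010111001110101: MSB = 1 → 110197 − 131072 = -20875.
Both addends (after negating the subtrahend) are non-negative but the stored result is negative: signed overflow. The true value 59655 − (-50542) = 110197 lies outside [-65536, 65535].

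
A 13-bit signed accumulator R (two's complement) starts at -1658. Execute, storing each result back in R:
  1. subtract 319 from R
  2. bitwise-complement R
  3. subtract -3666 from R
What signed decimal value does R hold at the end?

-2550

Start: R = -1658 = 1100110000110.
R = -1658 − 319 = -1977 = 1100001000111
R = NOT 1100001000111 = 0011110111000 = 1976
R = 1976 − (-3666) = 5642; wraps to -2550 = 1011000001010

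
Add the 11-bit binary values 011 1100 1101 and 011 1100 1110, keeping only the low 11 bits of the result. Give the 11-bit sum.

11110011011

  01111001101
+ 01111001110
= 11110011011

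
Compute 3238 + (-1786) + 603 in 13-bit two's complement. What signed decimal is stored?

2055

3238 + (-1786) = 1452 (0010110101100)
1452 + 603 = 2055 (0100000000111)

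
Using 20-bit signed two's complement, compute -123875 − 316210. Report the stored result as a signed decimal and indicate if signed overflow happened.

-123875 → 11100001110000011101
316210 → 01001101001100110010
Subtract via negate-and-add: invert 01001101001100110010 + 1 = 10110010110011001110 (i.e. -316210).
  11100001110000011101
+ 10110010110011001110
= 10010100100011101011  (discard carry-out 1)
Result 10010100100011101011: MSB = 1 → 608491 − 1048576 = -440085.
Both addends (after negating the subtrahend) are negative and so is the stored result: no signed overflow.

-440085; no overflow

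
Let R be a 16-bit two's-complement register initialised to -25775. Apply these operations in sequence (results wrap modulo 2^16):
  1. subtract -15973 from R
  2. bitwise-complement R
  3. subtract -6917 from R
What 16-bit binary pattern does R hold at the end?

0100000101001110

Start: R = -25775 = 1001101101010001.
R = -25775 − (-15973) = -9802 = 1101100110110110
R = NOT 1101100110110110 = 0010011001001001 = 9801
R = 9801 − (-6917) = 16718 = 0100000101001110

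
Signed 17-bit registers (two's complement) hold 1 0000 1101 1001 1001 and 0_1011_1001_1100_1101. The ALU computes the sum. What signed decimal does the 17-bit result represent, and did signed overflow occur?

-14490; no overflow

1 0000 1101 1001 1001 → 10000110110011001 = -62055 (signed)
0_1011_1001_1100_1101 → 01011100111001101 = 47565 (signed)
  10000110110011001
+ 01011100111001101
= 11100011101100110
Result 11100011101100110: MSB = 1 → 116582 − 131072 = -14490.
Addends have opposite signs, so signed overflow cannot occur.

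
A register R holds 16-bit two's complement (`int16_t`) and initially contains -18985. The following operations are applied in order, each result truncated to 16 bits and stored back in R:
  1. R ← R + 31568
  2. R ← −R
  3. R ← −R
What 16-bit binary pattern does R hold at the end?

0011000100100111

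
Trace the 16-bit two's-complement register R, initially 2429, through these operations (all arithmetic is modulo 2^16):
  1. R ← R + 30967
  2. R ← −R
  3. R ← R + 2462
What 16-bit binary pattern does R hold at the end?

1000011100101010

Start: R = 2429 = 0000100101111101.
R = 2429 + 30967 = 33396; wraps to -32140 = 1000001001110100
R = −(-32140) = 32140 = 0111110110001100
R = 32140 + 2462 = 34602; wraps to -30934 = 1000011100101010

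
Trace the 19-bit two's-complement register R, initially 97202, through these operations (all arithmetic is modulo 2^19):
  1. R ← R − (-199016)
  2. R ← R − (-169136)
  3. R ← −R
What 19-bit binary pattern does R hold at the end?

Start: R = 97202 = 0010111101110110010.
R = 97202 − (-199016) = 296218; wraps to -228070 = 1001000010100011010
R = -228070 − (-169136) = -58934 = 1110001100111001010
R = −(-58934) = 58934 = 0001110011000110110

0001110011000110110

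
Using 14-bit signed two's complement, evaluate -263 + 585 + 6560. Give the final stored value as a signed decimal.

6882

-263 + 585 = 322 (00000101000010)
322 + 6560 = 6882 (01101011100010)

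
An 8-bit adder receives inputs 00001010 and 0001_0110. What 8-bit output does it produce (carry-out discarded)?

  00001010
+ 00010110
= 00100000

00100000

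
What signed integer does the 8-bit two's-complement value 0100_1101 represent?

77

MSB is 0, so the value is non-negative: 01001101 = 77.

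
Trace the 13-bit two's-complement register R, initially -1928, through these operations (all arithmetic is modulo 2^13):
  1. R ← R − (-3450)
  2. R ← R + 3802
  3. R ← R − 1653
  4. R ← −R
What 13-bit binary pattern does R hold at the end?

1000110101001

Start: R = -1928 = 1100001111000.
R = -1928 − (-3450) = 1522 = 0010111110010
R = 1522 + 3802 = 5324; wraps to -2868 = 1010011001100
R = -2868 − 1653 = -4521; wraps to 3671 = 0111001010111
R = −(3671) = -3671 = 1000110101001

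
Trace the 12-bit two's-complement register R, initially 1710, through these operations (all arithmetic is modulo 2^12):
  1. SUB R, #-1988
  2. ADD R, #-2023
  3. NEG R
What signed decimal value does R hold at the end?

Start: R = 1710 = 011010101110.
R = 1710 − (-1988) = 3698; wraps to -398 = 111001110010
R = -398 + (-2023) = -2421; wraps to 1675 = 011010001011
R = −(1675) = -1675 = 100101110101

-1675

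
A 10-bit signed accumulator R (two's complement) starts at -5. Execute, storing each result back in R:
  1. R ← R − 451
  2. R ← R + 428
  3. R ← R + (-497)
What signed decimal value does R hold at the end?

Start: R = -5 = 1111111011.
R = -5 − 451 = -456 = 1000111000
R = -456 + 428 = -28 = 1111100100
R = -28 + (-497) = -525; wraps to 499 = 0111110011

499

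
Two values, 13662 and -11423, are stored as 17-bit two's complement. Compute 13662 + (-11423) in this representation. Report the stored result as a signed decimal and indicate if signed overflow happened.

13662 → 00011010101011110
-11423 → 11101001101100001
  00011010101011110
+ 11101001101100001
= 00000100010111111  (discard carry-out 1)
Result 00000100010111111: MSB = 0 → value 2239.
Addends have opposite signs, so signed overflow cannot occur.

2239; no overflow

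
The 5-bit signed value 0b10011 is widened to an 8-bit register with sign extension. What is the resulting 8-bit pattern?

11110011

MSB of 10011 is 1; replicate it into the new high bits.
111|10011 → 11110011 (still -13).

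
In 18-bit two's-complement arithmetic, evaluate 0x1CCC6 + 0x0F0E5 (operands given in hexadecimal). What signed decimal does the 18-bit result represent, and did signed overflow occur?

0x1CCC6 = 011100110011000110 = 117958 (signed)
0x0F0E5 = 001111000011100101 = 61669 (signed)
  011100110011000110
+ 001111000011100101
= 101011110110101011
Result 101011110110101011: MSB = 1 → 179627 − 262144 = -82517.
Both addends are non-negative but the stored result is negative: signed overflow. The true value 117958 + 61669 = 179627 lies outside [-131072, 131071].

-82517; overflow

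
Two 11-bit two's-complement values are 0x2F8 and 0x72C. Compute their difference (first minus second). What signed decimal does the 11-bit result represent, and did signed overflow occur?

0x2F8 = 01011111000 = 760 (signed)
0x72C = 11100101100 = -212 (signed)
Subtract via negate-and-add: invert 11100101100 + 1 = 00011010100 (i.e. 212).
  01011111000
+ 00011010100
= 01111001100
Result 01111001100: MSB = 0 → value 972.
Both addends (after negating the subtrahend) are non-negative and so is the stored result: no signed overflow.

972; no overflow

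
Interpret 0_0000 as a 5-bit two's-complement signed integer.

0

MSB is 0, so the value is non-negative: 00000 = 0.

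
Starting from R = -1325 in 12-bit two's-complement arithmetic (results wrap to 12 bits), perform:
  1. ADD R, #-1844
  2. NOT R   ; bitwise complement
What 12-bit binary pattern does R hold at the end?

Start: R = -1325 = 101011010011.
R = -1325 + (-1844) = -3169; wraps to 927 = 001110011111
R = NOT 001110011111 = 110001100000 = -928

110001100000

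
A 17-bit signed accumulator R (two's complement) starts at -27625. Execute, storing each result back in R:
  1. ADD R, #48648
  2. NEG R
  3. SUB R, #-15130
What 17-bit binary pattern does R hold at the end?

11110100011111011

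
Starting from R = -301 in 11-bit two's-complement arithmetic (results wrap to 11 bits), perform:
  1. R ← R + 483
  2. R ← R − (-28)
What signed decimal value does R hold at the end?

Start: R = -301 = 11011010011.
R = -301 + 483 = 182 = 00010110110
R = 182 − (-28) = 210 = 00011010010

210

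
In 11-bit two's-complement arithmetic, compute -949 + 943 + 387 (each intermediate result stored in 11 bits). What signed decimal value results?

-949 + 943 = -6 (11111111010)
-6 + 387 = 381 (00101111101)

381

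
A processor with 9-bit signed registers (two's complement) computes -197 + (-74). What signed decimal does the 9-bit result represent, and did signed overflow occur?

-197 → 100111011
-74 → 110110110
  100111011
+ 110110110
= 011110001  (discard carry-out 1)
Result 011110001: MSB = 0 → value 241.
Both addends are negative but the stored result is non-negative: signed overflow. The true value -197 + (-74) = -271 lies outside [-256, 255].

241; overflow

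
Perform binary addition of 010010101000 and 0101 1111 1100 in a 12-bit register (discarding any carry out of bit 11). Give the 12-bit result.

101010100100

  010010101000
+ 010111111100
= 101010100100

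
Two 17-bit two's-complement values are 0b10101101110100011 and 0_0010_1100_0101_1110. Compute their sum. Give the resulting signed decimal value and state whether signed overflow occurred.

0b10101101110100011 → 10101101110100011 = -42077 (signed)
0_0010_1100_0101_1110 → 00010110001011110 = 11358 (signed)
  10101101110100011
+ 00010110001011110
= 11000100000000001
Result 11000100000000001: MSB = 1 → 100353 − 131072 = -30719.
Addends have opposite signs, so signed overflow cannot occur.

-30719; no overflow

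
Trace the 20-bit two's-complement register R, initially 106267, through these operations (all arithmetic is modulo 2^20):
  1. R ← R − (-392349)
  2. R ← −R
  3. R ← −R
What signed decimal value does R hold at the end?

498616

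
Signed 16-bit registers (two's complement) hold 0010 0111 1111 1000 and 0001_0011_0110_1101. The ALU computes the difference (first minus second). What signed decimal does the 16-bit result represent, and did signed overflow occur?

5259; no overflow

0010 0111 1111 1000 → 0010011111111000 = 10232 (signed)
0001_0011_0110_1101 → 0001001101101101 = 4973 (signed)
Subtract via negate-and-add: invert 0001001101101101 + 1 = 1110110010010011 (i.e. -4973).
  0010011111111000
+ 1110110010010011
= 0001010010001011  (discard carry-out 1)
Result 0001010010001011: MSB = 0 → value 5259.
Addends (after negating the subtrahend) have opposite signs, so signed overflow cannot occur.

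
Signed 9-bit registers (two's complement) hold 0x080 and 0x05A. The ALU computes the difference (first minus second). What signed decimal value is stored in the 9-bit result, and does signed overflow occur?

38; no overflow

0x080 = 010000000 = 128 (signed)
0x05A = 001011010 = 90 (signed)
Subtract via negate-and-add: invert 001011010 + 1 = 110100110 (i.e. -90).
  010000000
+ 110100110
= 000100110  (discard carry-out 1)
Result 000100110: MSB = 0 → value 38.
Addends (after negating the subtrahend) have opposite signs, so signed overflow cannot occur.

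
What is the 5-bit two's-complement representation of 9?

01001

9 is non-negative, so write it directly in 5 bits: 01001.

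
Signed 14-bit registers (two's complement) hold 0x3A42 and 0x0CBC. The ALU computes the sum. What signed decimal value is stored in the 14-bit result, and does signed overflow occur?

0x3A42 = 11101001000010 = -1470 (signed)
0x0CBC = 00110010111100 = 3260 (signed)
  11101001000010
+ 00110010111100
= 00011011111110  (discard carry-out 1)
Result 00011011111110: MSB = 0 → value 1790.
Addends have opposite signs, so signed overflow cannot occur.

1790; no overflow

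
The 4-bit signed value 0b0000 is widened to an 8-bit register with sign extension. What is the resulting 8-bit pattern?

00000000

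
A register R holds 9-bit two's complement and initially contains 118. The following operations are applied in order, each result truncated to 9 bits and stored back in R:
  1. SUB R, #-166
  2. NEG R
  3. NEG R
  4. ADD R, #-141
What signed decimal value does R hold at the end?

143

Start: R = 118 = 001110110.
R = 118 − (-166) = 284; wraps to -228 = 100011100
R = −(-228) = 228 = 011100100
R = −(228) = -228 = 100011100
R = -228 + (-141) = -369; wraps to 143 = 010001111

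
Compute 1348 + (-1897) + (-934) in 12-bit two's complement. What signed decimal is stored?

-1483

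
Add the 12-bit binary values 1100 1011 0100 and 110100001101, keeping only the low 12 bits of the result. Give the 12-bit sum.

100111000001

  110010110100
+ 110100001101
= 100111000001  (discard carry-out 1)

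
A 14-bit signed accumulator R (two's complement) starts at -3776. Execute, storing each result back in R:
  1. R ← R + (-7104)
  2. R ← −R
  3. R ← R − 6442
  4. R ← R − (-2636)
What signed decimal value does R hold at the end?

Start: R = -3776 = 11000101000000.
R = -3776 + (-7104) = -10880; wraps to 5504 = 01010110000000
R = −(5504) = -5504 = 10101010000000
R = -5504 − 6442 = -11946; wraps to 4438 = 01000101010110
R = 4438 − (-2636) = 7074 = 01101110100010

7074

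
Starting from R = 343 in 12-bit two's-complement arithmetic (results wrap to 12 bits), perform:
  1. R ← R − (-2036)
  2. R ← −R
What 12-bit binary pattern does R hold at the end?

011010110101

Start: R = 343 = 000101010111.
R = 343 − (-2036) = 2379; wraps to -1717 = 100101001011
R = −(-1717) = 1717 = 011010110101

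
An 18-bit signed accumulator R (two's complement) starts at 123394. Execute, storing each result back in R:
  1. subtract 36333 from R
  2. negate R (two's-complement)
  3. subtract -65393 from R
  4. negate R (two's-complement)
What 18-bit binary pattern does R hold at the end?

Start: R = 123394 = 011110001000000010.
R = 123394 − 36333 = 87061 = 010101010000010101
R = −(87061) = -87061 = 101010101111101011
R = -87061 − (-65393) = -21668 = 111010101101011100
R = −(-21668) = 21668 = 000101010010100100

000101010010100100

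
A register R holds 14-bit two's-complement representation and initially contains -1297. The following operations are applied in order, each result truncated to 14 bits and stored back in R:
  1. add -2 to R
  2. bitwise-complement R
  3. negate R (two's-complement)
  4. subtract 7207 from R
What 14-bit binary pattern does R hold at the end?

Start: R = -1297 = 11101011101111.
R = -1297 + (-2) = -1299 = 11101011101101
R = NOT 11101011101101 = 00010100010010 = 1298
R = −(1298) = -1298 = 11101011101110
R = -1298 − 7207 = -8505; wraps to 7879 = 01111011000111

01111011000111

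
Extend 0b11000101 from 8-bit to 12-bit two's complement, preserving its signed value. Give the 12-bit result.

MSB of 11000101 is 1; replicate it into the new high bits.
1111|11000101 → 111111000101 (still -59).

111111000101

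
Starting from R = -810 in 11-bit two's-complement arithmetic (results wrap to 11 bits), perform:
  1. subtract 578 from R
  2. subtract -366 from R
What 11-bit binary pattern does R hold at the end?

10000000010

Start: R = -810 = 10011010110.
R = -810 − 578 = -1388; wraps to 660 = 01010010100
R = 660 − (-366) = 1026; wraps to -1022 = 10000000010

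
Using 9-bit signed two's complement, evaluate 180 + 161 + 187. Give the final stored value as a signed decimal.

16

180 + 161 = 341 → wraps to -171 (101010101)
-171 + 187 = 16 (000010000)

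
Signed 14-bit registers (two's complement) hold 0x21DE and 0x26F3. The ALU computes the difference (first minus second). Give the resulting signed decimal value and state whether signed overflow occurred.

0x21DE = 10000111011110 = -7714 (signed)
0x26F3 = 10011011110011 = -6413 (signed)
Subtract via negate-and-add: invert 10011011110011 + 1 = 01100100001101 (i.e. 6413).
  10000111011110
+ 01100100001101
= 11101011101011
Result 11101011101011: MSB = 1 → 15083 − 16384 = -1301.
Addends (after negating the subtrahend) have opposite signs, so signed overflow cannot occur.

-1301; no overflow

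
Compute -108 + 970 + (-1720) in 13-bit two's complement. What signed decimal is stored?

-858

-108 + 970 = 862 (0001101011110)
862 + (-1720) = -858 (1110010100110)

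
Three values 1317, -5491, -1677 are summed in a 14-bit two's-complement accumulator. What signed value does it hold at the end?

-5851

1317 + (-5491) = -4174 (10111110110010)
-4174 + (-1677) = -5851 (10100100100101)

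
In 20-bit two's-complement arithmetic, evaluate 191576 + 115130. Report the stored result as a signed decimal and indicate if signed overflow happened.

306706; no overflow

191576 → 00101110110001011000
115130 → 00011100000110111010
  00101110110001011000
+ 00011100000110111010
= 01001010111000010010
Result 01001010111000010010: MSB = 0 → value 306706.
Both addends are non-negative and so is the stored result: no signed overflow.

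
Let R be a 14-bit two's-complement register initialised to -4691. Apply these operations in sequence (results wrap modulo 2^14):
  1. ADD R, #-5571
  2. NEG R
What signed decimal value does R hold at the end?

Start: R = -4691 = 10110110101101.
R = -4691 + (-5571) = -10262; wraps to 6122 = 01011111101010
R = −(6122) = -6122 = 10100000010110

-6122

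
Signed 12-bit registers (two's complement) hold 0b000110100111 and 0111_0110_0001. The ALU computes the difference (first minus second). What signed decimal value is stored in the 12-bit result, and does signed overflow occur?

0b000110100111 → 000110100111 = 423 (signed)
0111_0110_0001 → 011101100001 = 1889 (signed)
Subtract via negate-and-add: invert 011101100001 + 1 = 100010011111 (i.e. -1889).
  000110100111
+ 100010011111
= 101001000110
Result 101001000110: MSB = 1 → 2630 − 4096 = -1466.
Addends (after negating the subtrahend) have opposite signs, so signed overflow cannot occur.

-1466; no overflow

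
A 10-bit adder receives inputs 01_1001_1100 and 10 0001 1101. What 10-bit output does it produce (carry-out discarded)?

1110111001

  0110011100
+ 1000011101
= 1110111001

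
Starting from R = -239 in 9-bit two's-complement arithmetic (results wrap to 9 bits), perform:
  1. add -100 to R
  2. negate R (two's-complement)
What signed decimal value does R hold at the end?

Start: R = -239 = 100010001.
R = -239 + (-100) = -339; wraps to 173 = 010101101
R = −(173) = -173 = 101010011

-173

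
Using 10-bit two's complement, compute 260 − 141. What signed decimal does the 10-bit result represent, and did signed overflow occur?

119; no overflow

260 → 0100000100
141 → 0010001101
Subtract via negate-and-add: invert 0010001101 + 1 = 1101110011 (i.e. -141).
  0100000100
+ 1101110011
= 0001110111  (discard carry-out 1)
Result 0001110111: MSB = 0 → value 119.
Addends (after negating the subtrahend) have opposite signs, so signed overflow cannot occur.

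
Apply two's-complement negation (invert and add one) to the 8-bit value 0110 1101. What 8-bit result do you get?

10010011

Invert: 10010010. Add 1: 10010011.
Check: 01101101 = 109, 10010011 = -109.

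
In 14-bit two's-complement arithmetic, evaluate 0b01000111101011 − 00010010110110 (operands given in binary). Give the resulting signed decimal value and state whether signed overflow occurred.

3381; no overflow

0b01000111101011 → 01000111101011 = 4587 (signed)
00010010110110 = 1206 (signed)
Subtract via negate-and-add: invert 00010010110110 + 1 = 11101101001010 (i.e. -1206).
  01000111101011
+ 11101101001010
= 00110100110101  (discard carry-out 1)
Result 00110100110101: MSB = 0 → value 3381.
Addends (after negating the subtrahend) have opposite signs, so signed overflow cannot occur.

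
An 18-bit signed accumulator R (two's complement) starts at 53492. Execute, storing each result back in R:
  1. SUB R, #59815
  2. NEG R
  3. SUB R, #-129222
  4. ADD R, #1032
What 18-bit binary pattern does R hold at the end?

Start: R = 53492 = 001101000011110100.
R = 53492 − 59815 = -6323 = 111110011101001101
R = −(-6323) = 6323 = 000001100010110011
R = 6323 − (-129222) = 135545; wraps to -126599 = 100001000101111001
R = -126599 + 1032 = -125567 = 100001010110000001

100001010110000001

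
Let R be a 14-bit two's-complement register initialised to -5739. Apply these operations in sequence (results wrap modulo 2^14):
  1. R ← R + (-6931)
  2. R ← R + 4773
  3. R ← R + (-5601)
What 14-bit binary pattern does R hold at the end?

Start: R = -5739 = 10100110010101.
R = -5739 + (-6931) = -12670; wraps to 3714 = 00111010000010
R = 3714 + 4773 = 8487; wraps to -7897 = 10000100100111
R = -7897 + (-5601) = -13498; wraps to 2886 = 00101101000110

00101101000110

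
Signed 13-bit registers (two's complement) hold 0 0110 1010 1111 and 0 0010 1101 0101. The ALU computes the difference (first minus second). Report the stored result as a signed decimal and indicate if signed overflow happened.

986; no overflow

0 0110 1010 1111 → 0011010101111 = 1711 (signed)
0 0010 1101 0101 → 0001011010101 = 725 (signed)
Subtract via negate-and-add: invert 0001011010101 + 1 = 1110100101011 (i.e. -725).
  0011010101111
+ 1110100101011
= 0001111011010  (discard carry-out 1)
Result 0001111011010: MSB = 0 → value 986.
Addends (after negating the subtrahend) have opposite signs, so signed overflow cannot occur.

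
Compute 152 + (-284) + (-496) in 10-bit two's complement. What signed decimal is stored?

396

152 + (-284) = -132 (1101111100)
-132 + (-496) = -628 → wraps to 396 (0110001100)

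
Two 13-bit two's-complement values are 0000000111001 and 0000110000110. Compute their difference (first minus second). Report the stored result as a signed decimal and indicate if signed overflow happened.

-333; no overflow

0000000111001 = 57 (signed)
0000110000110 = 390 (signed)
Subtract via negate-and-add: invert 0000110000110 + 1 = 1111001111010 (i.e. -390).
  0000000111001
+ 1111001111010
= 1111010110011
Result 1111010110011: MSB = 1 → 7859 − 8192 = -333.
Addends (after negating the subtrahend) have opposite signs, so signed overflow cannot occur.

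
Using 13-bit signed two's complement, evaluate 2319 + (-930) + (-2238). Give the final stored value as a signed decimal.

-849

2319 + (-930) = 1389 (0010101101101)
1389 + (-2238) = -849 (1110010101111)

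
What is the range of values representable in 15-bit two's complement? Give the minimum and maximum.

min = -16384, max = 16383

Minimum: −2^14 = -16384.
Maximum: 2^14 − 1 = 16383.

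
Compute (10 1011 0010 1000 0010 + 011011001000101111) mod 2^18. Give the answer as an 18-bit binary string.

  101011001010000010
+ 011011001000101111
= 000110010010110001  (discard carry-out 1)

000110010010110001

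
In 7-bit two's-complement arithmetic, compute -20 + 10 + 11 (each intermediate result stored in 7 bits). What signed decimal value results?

1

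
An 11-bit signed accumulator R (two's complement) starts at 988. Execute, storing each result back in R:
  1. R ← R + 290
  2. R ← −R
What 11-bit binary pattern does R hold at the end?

Start: R = 988 = 01111011100.
R = 988 + 290 = 1278; wraps to -770 = 10011111110
R = −(-770) = 770 = 01100000010

01100000010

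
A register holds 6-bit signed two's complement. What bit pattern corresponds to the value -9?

110111

|-9| = 9 = 001001 in 6 bits.
Invert the bits: 110110. Add 1: 110111.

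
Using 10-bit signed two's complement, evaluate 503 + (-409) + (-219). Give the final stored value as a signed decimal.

503 + (-409) = 94 (0001011110)
94 + (-219) = -125 (1110000011)

-125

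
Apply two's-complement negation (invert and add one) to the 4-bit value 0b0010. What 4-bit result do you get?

Invert: 1101. Add 1: 1110.
Check: 0010 = 2, 1110 = -2.

1110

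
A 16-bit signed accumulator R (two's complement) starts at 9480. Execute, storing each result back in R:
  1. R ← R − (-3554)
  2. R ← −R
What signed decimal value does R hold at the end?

Start: R = 9480 = 0010010100001000.
R = 9480 − (-3554) = 13034 = 0011001011101010
R = −(13034) = -13034 = 1100110100010110

-13034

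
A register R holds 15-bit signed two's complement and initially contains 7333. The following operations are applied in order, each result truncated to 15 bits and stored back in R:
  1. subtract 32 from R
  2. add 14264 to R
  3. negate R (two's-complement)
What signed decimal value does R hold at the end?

11203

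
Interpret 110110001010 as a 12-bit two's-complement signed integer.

MSB is 1, so the value is negative.
Invert: 001001110101. Add 1: 001001110110 = 630. So the value is −630.

-630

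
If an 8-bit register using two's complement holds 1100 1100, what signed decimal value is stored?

-52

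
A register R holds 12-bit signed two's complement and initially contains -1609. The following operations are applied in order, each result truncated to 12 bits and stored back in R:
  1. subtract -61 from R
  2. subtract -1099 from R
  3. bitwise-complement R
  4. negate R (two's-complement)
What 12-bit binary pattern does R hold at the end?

111001000000

Start: R = -1609 = 100110110111.
R = -1609 − (-61) = -1548 = 100111110100
R = -1548 − (-1099) = -449 = 111000111111
R = NOT 111000111111 = 000111000000 = 448
R = −(448) = -448 = 111001000000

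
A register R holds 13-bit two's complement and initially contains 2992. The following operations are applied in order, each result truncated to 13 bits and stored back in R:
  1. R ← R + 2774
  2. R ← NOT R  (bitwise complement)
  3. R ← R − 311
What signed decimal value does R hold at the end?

Start: R = 2992 = 0101110110000.
R = 2992 + 2774 = 5766; wraps to -2426 = 1011010000110
R = NOT 1011010000110 = 0100101111001 = 2425
R = 2425 − 311 = 2114 = 0100001000010

2114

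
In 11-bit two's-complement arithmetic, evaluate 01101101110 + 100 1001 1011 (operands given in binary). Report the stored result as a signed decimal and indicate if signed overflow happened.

01101101110 = 878 (signed)
100 1001 1011 → 10010011011 = -869 (signed)
  01101101110
+ 10010011011
= 00000001001  (discard carry-out 1)
Result 00000001001: MSB = 0 → value 9.
Addends have opposite signs, so signed overflow cannot occur.

9; no overflow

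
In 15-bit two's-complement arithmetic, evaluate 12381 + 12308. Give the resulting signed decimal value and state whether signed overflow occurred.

12381 → 011000001011101
12308 → 011000000010100
  011000001011101
+ 011000000010100
= 110000001110001
Result 110000001110001: MSB = 1 → 24689 − 32768 = -8079.
Both addends are non-negative but the stored result is negative: signed overflow. The true value 12381 + 12308 = 24689 lies outside [-16384, 16383].

-8079; overflow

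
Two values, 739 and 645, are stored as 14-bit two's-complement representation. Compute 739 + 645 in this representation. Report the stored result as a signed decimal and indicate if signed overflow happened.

1384; no overflow

739 → 00001011100011
645 → 00001010000101
  00001011100011
+ 00001010000101
= 00010101101000
Result 00010101101000: MSB = 0 → value 1384.
Both addends are non-negative and so is the stored result: no signed overflow.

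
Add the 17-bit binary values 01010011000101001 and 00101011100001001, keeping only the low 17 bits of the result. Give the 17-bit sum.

01111110100110010

  01010011000101001
+ 00101011100001001
= 01111110100110010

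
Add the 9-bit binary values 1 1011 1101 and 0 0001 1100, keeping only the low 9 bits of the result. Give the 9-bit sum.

  110111101
+ 000011100
= 111011001

111011001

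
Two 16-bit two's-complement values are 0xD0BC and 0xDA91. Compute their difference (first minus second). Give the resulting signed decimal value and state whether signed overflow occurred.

-2517; no overflow

0xD0BC = 1101000010111100 = -12100 (signed)
0xDA91 = 1101101010010001 = -9583 (signed)
Subtract via negate-and-add: invert 1101101010010001 + 1 = 0010010101101111 (i.e. 9583).
  1101000010111100
+ 0010010101101111
= 1111011000101011
Result 1111011000101011: MSB = 1 → 63019 − 65536 = -2517.
Addends (after negating the subtrahend) have opposite signs, so signed overflow cannot occur.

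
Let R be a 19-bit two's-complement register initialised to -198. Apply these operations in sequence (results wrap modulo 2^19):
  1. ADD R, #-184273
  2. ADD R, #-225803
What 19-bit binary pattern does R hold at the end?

0011011110101011110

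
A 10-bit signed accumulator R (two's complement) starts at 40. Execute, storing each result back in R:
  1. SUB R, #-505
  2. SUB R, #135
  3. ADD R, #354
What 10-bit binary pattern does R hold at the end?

1011111100

Start: R = 40 = 0000101000.
R = 40 − (-505) = 545; wraps to -479 = 1000100001
R = -479 − 135 = -614; wraps to 410 = 0110011010
R = 410 + 354 = 764; wraps to -260 = 1011111100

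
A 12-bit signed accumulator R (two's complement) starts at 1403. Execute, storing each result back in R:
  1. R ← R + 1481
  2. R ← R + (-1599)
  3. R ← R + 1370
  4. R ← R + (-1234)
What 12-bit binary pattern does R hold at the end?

010110001101

Start: R = 1403 = 010101111011.
R = 1403 + 1481 = 2884; wraps to -1212 = 101101000100
R = -1212 + (-1599) = -2811; wraps to 1285 = 010100000101
R = 1285 + 1370 = 2655; wraps to -1441 = 101001011111
R = -1441 + (-1234) = -2675; wraps to 1421 = 010110001101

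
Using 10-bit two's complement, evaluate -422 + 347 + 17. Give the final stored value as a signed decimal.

-58

-422 + 347 = -75 (1110110101)
-75 + 17 = -58 (1111000110)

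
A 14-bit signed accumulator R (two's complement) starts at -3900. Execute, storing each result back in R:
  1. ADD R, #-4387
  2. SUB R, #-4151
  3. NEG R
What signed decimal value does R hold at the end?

Start: R = -3900 = 11000011000100.
R = -3900 + (-4387) = -8287; wraps to 8097 = 01111110100001
R = 8097 − (-4151) = 12248; wraps to -4136 = 10111111011000
R = −(-4136) = 4136 = 01000000101000

4136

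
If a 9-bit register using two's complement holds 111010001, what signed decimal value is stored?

-47

MSB is 1, so the value is negative.
Invert: 000101110. Add 1: 000101111 = 47. So the value is −47.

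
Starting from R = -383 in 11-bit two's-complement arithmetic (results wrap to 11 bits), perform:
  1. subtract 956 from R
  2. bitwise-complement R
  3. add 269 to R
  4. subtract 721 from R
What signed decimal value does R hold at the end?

Start: R = -383 = 11010000001.
R = -383 − 956 = -1339; wraps to 709 = 01011000101
R = NOT 01011000101 = 10100111010 = -710
R = -710 + 269 = -441 = 11001000111
R = -441 − 721 = -1162; wraps to 886 = 01101110110

886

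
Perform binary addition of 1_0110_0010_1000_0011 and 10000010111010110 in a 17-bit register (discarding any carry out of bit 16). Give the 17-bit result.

00110100001011001

  10110001010000011
+ 10000010111010110
= 00110100001011001  (discard carry-out 1)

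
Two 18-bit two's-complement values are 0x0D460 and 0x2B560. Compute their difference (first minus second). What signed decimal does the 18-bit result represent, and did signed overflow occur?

0x0D460 = 001101010001100000 = 54368 (signed)
0x2B560 = 101011010101100000 = -84640 (signed)
Subtract via negate-and-add: invert 101011010101100000 + 1 = 010100101010100000 (i.e. 84640).
  001101010001100000
+ 010100101010100000
= 100001111100000000
Result 100001111100000000: MSB = 1 → 139008 − 262144 = -123136.
Both addends (after negating the subtrahend) are non-negative but the stored result is negative: signed overflow. The true value 54368 − (-84640) = 139008 lies outside [-131072, 131071].

-123136; overflow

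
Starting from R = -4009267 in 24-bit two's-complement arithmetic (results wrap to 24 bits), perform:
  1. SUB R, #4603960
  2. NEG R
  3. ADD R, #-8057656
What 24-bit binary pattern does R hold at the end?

000010000111101000110011

Start: R = -4009267 = 110000101101001011001101.
R = -4009267 − 4603960 = -8613227; wraps to 8163989 = 011111001001001010010101
R = −(8163989) = -8163989 = 100000110110110101101011
R = -8163989 + (-8057656) = -16221645; wraps to 555571 = 000010000111101000110011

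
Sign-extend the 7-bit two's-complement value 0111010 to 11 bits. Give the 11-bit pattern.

00000111010

MSB of 0111010 is 0; replicate it into the new high bits.
0000|0111010 → 00000111010 (still 58).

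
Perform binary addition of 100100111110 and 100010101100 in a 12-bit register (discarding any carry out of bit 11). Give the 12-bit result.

000111101010

  100100111110
+ 100010101100
= 000111101010  (discard carry-out 1)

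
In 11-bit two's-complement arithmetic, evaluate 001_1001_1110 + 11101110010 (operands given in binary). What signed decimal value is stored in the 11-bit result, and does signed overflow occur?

272; no overflow

001_1001_1110 → 00110011110 = 414 (signed)
11101110010 = -142 (signed)
  00110011110
+ 11101110010
= 00100010000  (discard carry-out 1)
Result 00100010000: MSB = 0 → value 272.
Addends have opposite signs, so signed overflow cannot occur.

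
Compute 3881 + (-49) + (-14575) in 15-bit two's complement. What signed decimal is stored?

3881 + (-49) = 3832 (000111011111000)
3832 + (-14575) = -10743 (101011000001001)

-10743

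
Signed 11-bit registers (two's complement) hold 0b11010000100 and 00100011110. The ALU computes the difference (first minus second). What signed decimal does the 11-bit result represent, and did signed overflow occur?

-666; no overflow

0b11010000100 → 11010000100 = -380 (signed)
00100011110 = 286 (signed)
Subtract via negate-and-add: invert 00100011110 + 1 = 11011100010 (i.e. -286).
  11010000100
+ 11011100010
= 10101100110  (discard carry-out 1)
Result 10101100110: MSB = 1 → 1382 − 2048 = -666.
Both addends (after negating the subtrahend) are negative and so is the stored result: no signed overflow.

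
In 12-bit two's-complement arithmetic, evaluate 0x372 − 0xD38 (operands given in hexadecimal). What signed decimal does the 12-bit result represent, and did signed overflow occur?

0x372 = 001101110010 = 882 (signed)
0xD38 = 110100111000 = -712 (signed)
Subtract via negate-and-add: invert 110100111000 + 1 = 001011001000 (i.e. 712).
  001101110010
+ 001011001000
= 011000111010
Result 011000111010: MSB = 0 → value 1594.
Both addends (after negating the subtrahend) are non-negative and so is the stored result: no signed overflow.

1594; no overflow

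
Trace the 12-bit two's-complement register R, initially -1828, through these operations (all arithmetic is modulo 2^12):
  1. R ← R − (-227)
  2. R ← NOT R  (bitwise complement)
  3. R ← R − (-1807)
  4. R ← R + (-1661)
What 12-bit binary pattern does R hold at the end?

011011010010

Start: R = -1828 = 100011011100.
R = -1828 − (-227) = -1601 = 100110111111
R = NOT 100110111111 = 011001000000 = 1600
R = 1600 − (-1807) = 3407; wraps to -689 = 110101001111
R = -689 + (-1661) = -2350; wraps to 1746 = 011011010010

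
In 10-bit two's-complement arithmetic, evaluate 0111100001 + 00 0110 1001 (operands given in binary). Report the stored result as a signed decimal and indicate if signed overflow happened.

-438; overflow

0111100001 = 481 (signed)
00 0110 1001 → 0001101001 = 105 (signed)
  0111100001
+ 0001101001
= 1001001010
Result 1001001010: MSB = 1 → 586 − 1024 = -438.
Both addends are non-negative but the stored result is negative: signed overflow. The true value 481 + 105 = 586 lies outside [-512, 511].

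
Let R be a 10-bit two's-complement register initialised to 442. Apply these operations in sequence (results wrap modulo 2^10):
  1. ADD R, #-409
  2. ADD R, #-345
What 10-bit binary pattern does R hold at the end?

1011001000

Start: R = 442 = 0110111010.
R = 442 + (-409) = 33 = 0000100001
R = 33 + (-345) = -312 = 1011001000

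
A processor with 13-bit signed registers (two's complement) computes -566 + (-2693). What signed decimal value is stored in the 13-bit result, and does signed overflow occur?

-3259; no overflow

-566 → 1110111001010
-2693 → 1010101111011
  1110111001010
+ 1010101111011
= 1001101000101  (discard carry-out 1)
Result 1001101000101: MSB = 1 → 4933 − 8192 = -3259.
Both addends are negative and so is the stored result: no signed overflow.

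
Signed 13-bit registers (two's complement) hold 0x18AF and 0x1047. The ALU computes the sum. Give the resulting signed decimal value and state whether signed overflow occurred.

0x18AF = 1100010101111 = -1873 (signed)
0x1047 = 1000001000111 = -4025 (signed)
  1100010101111
+ 1000001000111
= 0100011110110  (discard carry-out 1)
Result 0100011110110: MSB = 0 → value 2294.
Both addends are negative but the stored result is non-negative: signed overflow. The true value -1873 + (-4025) = -5898 lies outside [-4096, 4095].

2294; overflow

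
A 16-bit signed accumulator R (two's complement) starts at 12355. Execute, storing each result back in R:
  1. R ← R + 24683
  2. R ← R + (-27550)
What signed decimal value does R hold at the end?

Start: R = 12355 = 0011000001000011.
R = 12355 + 24683 = 37038; wraps to -28498 = 1001000010101110
R = -28498 + (-27550) = -56048; wraps to 9488 = 0010010100010000

9488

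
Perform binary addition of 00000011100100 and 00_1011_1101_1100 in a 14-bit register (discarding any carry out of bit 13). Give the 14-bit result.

  00000011100100
+ 00101111011100
= 00110011000000

00110011000000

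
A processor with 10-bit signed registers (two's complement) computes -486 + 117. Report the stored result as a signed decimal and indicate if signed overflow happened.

-369; no overflow

-486 → 1000011010
117 → 0001110101
  1000011010
+ 0001110101
= 1010001111
Result 1010001111: MSB = 1 → 655 − 1024 = -369.
Addends have opposite signs, so signed overflow cannot occur.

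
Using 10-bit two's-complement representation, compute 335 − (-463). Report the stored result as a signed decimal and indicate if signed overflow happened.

-226; overflow

335 → 0101001111
-463 → 1000110001
Subtract via negate-and-add: invert 1000110001 + 1 = 0111001111 (i.e. 463).
  0101001111
+ 0111001111
= 1100011110
Result 1100011110: MSB = 1 → 798 − 1024 = -226.
Both addends (after negating the subtrahend) are non-negative but the stored result is negative: signed overflow. The true value 335 − (-463) = 798 lies outside [-512, 511].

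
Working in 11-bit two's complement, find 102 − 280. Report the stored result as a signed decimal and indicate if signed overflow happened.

102 → 00001100110
280 → 00100011000
Subtract via negate-and-add: invert 00100011000 + 1 = 11011101000 (i.e. -280).
  00001100110
+ 11011101000
= 11101001110
Result 11101001110: MSB = 1 → 1870 − 2048 = -178.
Addends (after negating the subtrahend) have opposite signs, so signed overflow cannot occur.

-178; no overflow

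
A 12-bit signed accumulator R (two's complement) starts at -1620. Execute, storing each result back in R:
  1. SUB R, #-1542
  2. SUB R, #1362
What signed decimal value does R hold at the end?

Start: R = -1620 = 100110101100.
R = -1620 − (-1542) = -78 = 111110110010
R = -78 − 1362 = -1440 = 101001100000

-1440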